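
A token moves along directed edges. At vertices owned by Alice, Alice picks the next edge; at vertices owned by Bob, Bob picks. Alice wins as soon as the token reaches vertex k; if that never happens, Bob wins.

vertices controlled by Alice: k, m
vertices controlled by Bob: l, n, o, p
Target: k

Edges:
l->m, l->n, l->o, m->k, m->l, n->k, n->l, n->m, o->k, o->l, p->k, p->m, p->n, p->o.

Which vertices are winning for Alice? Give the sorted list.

k, m

A0 = {k}
A1: add {m} — m (Alice) has m→k.
A2 = A1; e.g. l (Bob) can still go to n. Fixed point.
Alice's winning region = {k, m}.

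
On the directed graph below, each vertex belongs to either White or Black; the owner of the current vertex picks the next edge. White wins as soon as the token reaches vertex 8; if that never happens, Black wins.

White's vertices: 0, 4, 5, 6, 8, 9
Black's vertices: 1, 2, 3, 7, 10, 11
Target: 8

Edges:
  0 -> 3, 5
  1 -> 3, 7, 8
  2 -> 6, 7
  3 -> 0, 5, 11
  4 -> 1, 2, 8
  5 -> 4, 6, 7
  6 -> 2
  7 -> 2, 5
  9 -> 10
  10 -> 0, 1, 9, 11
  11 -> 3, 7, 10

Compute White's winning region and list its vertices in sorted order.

A0 = {8}
A1: add {4} — 4 (White) has 4→8.
A2: add {5} — 5 (White) has 5→4.
A3: add {0} — 0 (White) has 0→5.
A4 = A3; e.g. 1 (Black) can still go to 3. Fixed point.
White's winning region = {0, 4, 5, 8}.

0, 4, 5, 8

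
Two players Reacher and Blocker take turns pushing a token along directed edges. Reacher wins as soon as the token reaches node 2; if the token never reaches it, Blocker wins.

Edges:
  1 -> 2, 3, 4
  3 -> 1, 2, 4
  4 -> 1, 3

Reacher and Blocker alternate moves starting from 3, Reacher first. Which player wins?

Track states (vertex, player-to-move).
A0 = {(2,Reacher), (2,Blocker)}
A1: add {(1,Reacher), (3,Reacher)}.
(3,Reacher) ∈ A1 ⇒ Reacher forces the target.

Reacher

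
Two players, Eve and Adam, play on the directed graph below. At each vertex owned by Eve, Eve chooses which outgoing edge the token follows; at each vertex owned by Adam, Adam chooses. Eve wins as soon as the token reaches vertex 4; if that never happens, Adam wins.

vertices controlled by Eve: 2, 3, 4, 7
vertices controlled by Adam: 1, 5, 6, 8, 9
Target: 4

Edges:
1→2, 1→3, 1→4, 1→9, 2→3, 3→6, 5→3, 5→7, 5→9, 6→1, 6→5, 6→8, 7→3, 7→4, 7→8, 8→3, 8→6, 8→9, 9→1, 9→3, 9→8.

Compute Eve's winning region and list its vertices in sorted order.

4, 7

A0 = {4}
A1: add {7} — 7 (Eve) has 7→4.
A2 = A1; e.g. 1 (Adam) can still go to 2. Fixed point.
Eve's winning region = {4, 7}.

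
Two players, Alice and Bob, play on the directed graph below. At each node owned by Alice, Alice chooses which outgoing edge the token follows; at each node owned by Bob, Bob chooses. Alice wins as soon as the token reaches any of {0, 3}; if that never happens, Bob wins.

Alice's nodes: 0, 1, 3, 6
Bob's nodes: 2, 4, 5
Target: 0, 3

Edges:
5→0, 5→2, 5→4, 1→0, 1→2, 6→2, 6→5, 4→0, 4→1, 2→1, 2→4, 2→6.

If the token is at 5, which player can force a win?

A0 = {0, 3}
A1: add {1} — 1 (Alice) has 1→0.
A2: add {4} — 4 (Bob): all of {0, 1} already in.
A3 = A2; e.g. 2 (Bob) can still go to 6. Fixed point.
5 never enters the attractor, so Bob can avoid the target forever.

Bob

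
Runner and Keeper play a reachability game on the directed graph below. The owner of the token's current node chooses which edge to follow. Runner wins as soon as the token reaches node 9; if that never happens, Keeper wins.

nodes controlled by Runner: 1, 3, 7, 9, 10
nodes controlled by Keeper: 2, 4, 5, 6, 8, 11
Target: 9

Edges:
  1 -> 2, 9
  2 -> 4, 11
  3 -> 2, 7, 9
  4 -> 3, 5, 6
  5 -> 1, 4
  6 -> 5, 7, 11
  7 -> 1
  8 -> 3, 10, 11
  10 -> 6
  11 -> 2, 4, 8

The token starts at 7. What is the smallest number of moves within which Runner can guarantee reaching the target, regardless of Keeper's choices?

A0 = {9}
A1: add {1, 3} — 1 (Runner) has 1→9; 3 (Runner) has 3→9.
A2: add {7} — 7 (Runner) has 7→1.
A3 = A2; e.g. 2 (Keeper) can still go to 4. Fixed point.
7 enters the attractor at level 2, so Runner can force the target in 2 moves from there.

2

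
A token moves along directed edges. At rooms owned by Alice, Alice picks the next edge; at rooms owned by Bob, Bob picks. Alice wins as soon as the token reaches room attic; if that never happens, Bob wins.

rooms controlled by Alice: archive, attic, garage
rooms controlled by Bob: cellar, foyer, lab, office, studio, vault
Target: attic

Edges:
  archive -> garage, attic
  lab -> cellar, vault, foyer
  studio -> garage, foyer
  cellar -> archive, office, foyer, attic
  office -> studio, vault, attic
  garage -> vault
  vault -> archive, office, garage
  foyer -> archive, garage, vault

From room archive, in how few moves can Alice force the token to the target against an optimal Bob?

A0 = {attic}
A1: add {archive} — archive (Alice) has archive→attic.
A2 = A1; e.g. lab (Bob) can still go to cellar. Fixed point.
archive enters the attractor at level 1, so Alice can force the target in 1 move from there.

1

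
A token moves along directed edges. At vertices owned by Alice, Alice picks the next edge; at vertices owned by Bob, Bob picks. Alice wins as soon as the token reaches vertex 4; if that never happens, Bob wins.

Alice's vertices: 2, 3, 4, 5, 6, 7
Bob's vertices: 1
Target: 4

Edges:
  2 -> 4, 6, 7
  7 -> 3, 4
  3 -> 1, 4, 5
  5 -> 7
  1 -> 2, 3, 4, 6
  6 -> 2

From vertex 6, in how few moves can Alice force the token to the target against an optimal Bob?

A0 = {4}
A1: add {2, 3, 7} — 2 (Alice) has 2→4; 3 (Alice) has 3→4; 7 (Alice) has 7→4.
A2: add {5, 6} — 5 (Alice) has 5→7; 6 (Alice) has 6→2.
6 enters the attractor at level 2, so Alice can force the target in 2 moves from there.

2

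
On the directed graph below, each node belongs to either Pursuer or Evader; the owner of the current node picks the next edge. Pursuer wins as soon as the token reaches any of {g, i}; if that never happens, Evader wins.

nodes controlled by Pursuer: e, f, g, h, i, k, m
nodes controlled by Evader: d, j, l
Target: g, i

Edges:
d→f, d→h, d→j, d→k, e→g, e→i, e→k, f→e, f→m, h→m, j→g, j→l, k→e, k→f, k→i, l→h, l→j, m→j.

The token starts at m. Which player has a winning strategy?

A0 = {g, i}
A1: add {e, k} — e (Pursuer) has e→g; k (Pursuer) has k→i.
A2: add {f} — f (Pursuer) has f→e.
A3 = A2; e.g. d (Evader) can still go to h. Fixed point.
m never enters the attractor, so Evader can avoid the target forever.

Evader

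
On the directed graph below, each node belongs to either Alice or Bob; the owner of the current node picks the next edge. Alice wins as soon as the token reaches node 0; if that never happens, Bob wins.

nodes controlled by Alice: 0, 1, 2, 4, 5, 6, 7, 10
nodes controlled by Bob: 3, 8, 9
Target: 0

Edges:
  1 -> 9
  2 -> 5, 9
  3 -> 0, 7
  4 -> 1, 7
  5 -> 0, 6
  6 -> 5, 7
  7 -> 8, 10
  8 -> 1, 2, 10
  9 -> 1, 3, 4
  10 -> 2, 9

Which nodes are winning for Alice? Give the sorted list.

A0 = {0}
A1: add {5} — 5 (Alice) has 5→0.
A2: add {2, 6} — 2 (Alice) has 2→5; 6 (Alice) has 6→5.
A3: add {10} — 10 (Alice) has 10→2.
A4: add {7} — 7 (Alice) has 7→10.
A5: add {3, 4} — 3 (Bob): all of {0, 7} already in; 4 (Alice) has 4→7.
A6 = A5; e.g. 1 (Alice) has no edge into A5. Fixed point.
Alice's winning region = {0, 2, 3, 4, 5, 6, 7, 10}.

0, 2, 3, 4, 5, 6, 7, 10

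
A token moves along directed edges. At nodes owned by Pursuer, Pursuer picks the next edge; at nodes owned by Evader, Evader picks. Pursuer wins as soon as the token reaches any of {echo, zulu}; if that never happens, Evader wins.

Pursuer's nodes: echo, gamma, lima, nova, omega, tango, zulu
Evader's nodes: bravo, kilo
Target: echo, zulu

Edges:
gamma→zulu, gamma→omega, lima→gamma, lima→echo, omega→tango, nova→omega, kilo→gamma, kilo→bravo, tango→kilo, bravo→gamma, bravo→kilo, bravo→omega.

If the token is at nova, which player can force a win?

A0 = {echo, zulu}
A1: add {gamma, lima} — gamma (Pursuer) has gamma→zulu; lima (Pursuer) has lima→echo.
A2 = A1; e.g. kilo (Evader) can still go to bravo. Fixed point.
nova never enters the attractor, so Evader can avoid the target forever.

Evader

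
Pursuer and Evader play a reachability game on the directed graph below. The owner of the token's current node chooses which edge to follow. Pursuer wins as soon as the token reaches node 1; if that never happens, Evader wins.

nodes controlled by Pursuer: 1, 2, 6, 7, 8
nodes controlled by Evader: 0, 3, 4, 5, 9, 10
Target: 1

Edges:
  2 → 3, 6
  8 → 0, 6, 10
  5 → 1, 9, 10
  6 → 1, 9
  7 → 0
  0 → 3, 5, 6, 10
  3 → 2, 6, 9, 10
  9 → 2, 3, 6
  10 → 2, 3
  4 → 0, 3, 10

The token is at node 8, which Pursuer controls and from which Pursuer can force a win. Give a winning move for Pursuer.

6

A0 = {1}
A1: add {6} — 6 (Pursuer) has 6→1.
A2: add {2, 8} — 2 (Pursuer) has 2→6; 8 (Pursuer) has 8→6.
A3 = A2; e.g. 0 (Evader) can still go to 3. Fixed point.
From 8, successor 6 is in the attractor (rank 1); the other successors 0, 10 are not.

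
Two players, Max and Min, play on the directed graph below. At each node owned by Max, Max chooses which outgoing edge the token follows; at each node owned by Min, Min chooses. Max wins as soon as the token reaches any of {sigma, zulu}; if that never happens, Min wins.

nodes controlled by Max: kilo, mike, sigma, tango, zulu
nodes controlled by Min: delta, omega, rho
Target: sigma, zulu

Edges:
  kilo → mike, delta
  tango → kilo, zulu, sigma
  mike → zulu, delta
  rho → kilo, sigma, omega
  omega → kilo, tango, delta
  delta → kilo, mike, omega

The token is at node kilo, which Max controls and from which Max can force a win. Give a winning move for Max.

A0 = {sigma, zulu}
A1: add {mike, tango} — tango (Max) has tango→zulu; mike (Max) has mike→zulu.
A2: add {kilo} — kilo (Max) has kilo→mike.
A3 = A2; e.g. rho (Min) can still go to omega. Fixed point.
From kilo, successor mike is in the attractor (rank 1); the other successor delta is not.

mike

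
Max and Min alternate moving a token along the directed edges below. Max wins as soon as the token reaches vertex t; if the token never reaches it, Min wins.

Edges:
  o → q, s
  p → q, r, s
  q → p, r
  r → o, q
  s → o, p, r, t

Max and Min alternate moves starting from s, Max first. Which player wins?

Max

Track states (vertex, player-to-move).
A0 = {(t,Max), (t,Min)}
A1: add {(s,Max)}.
(s,Max) ∈ A1 ⇒ Max forces the target.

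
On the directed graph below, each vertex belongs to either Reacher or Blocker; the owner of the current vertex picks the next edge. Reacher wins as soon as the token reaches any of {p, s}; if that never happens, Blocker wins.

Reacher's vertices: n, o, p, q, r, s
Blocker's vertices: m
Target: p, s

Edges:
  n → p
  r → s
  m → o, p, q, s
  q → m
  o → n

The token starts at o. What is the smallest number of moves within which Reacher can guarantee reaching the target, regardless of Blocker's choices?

A0 = {p, s}
A1: add {n, r} — n (Reacher) has n→p; r (Reacher) has r→s.
A2: add {o} — o (Reacher) has o→n.
A3 = A2; e.g. m (Blocker) can still go to q. Fixed point.
o enters the attractor at level 2, so Reacher can force the target in 2 moves from there.

2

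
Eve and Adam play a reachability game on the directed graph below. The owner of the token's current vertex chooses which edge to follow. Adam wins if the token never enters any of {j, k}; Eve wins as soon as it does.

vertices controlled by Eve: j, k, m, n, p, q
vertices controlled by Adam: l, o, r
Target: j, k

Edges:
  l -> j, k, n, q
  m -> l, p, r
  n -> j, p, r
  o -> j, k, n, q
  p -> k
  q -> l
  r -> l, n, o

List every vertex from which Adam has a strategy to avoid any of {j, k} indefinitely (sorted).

A0 = {j, k}
A1: add {n, p} — n (Eve) has n→j; p (Eve) has p→k.
A2: add {m} — m (Eve) has m→p.
A3 = A2; e.g. l (Adam) can still go to q. Fixed point.
Eve's attractor = {j, k, m, n, p}; Adam avoids the target exactly from the complement.

l, o, q, r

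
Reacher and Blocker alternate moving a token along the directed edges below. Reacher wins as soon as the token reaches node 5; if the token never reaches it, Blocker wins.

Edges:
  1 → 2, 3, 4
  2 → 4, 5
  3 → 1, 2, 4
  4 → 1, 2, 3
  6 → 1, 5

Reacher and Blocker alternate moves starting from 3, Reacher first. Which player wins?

Blocker

Track states (vertex, player-to-move).
A0 = {(5,Reacher), (5,Blocker)}
A1: add {(2,Reacher), (6,Reacher)}.
A2 = A1; e.g. (1,Reacher) stays out. (3,Reacher) never enters ⇒ Blocker avoids the target.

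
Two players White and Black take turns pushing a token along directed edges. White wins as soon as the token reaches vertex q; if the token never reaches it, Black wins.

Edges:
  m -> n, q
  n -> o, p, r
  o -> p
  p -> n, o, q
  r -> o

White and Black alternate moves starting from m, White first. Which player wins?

White

Track states (vertex, player-to-move).
A0 = {(q,White), (q,Black)}
A1: add {(m,White), (p,White)}.
(m,White) ∈ A1 ⇒ White forces the target.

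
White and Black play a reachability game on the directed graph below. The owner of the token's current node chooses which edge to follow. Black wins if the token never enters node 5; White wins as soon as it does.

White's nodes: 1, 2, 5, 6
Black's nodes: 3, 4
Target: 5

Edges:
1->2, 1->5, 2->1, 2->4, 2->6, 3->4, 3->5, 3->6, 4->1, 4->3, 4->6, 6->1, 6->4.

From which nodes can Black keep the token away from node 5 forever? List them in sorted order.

A0 = {5}
A1: add {1} — 1 (White) has 1→5.
A2: add {2, 6} — 2 (White) has 2→1; 6 (White) has 6→1.
A3 = A2; e.g. 3 (Black) can still go to 4. Fixed point.
White's attractor = {1, 2, 5, 6}; Black avoids the target exactly from the complement.

3, 4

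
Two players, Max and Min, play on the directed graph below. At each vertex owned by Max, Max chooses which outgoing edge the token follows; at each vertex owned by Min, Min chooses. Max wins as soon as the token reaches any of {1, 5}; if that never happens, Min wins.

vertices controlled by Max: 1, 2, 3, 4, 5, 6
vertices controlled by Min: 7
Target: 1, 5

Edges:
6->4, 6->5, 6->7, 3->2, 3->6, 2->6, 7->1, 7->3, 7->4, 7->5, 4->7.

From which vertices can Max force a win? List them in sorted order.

1, 2, 3, 5, 6

A0 = {1, 5}
A1: add {6} — 6 (Max) has 6→5.
A2: add {2, 3} — 2 (Max) has 2→6; 3 (Max) has 3→6.
A3 = A2; e.g. 4 (Max) has no edge into A2. Fixed point.
Max's winning region = {1, 2, 3, 5, 6}.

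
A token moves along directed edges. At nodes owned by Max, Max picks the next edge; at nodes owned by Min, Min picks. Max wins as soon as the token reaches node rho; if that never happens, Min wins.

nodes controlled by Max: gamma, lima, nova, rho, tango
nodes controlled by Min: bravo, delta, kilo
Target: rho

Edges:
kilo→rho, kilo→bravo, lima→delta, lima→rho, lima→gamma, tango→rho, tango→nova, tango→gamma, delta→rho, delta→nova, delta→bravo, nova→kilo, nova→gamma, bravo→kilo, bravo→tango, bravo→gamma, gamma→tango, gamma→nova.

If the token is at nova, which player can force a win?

A0 = {rho}
A1: add {lima, tango} — lima (Max) has lima→rho; tango (Max) has tango→rho.
A2: add {gamma} — gamma (Max) has gamma→tango.
A3: add {nova} — nova (Max) has nova→gamma.
A4 = A3; e.g. kilo (Min) can still go to bravo. Fixed point.
nova ∈ A3, so Max can force the target.

Max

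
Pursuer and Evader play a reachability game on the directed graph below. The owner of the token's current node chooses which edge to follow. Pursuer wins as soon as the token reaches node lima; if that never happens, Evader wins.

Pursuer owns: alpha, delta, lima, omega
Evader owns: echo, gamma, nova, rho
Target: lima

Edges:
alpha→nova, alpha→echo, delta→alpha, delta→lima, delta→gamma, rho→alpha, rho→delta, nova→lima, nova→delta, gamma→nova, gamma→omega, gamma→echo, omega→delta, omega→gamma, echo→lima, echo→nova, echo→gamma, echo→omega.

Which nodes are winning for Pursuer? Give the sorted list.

A0 = {lima}
A1: add {delta} — delta (Pursuer) has delta→lima.
A2: add {nova, omega} — nova (Evader): all of {lima, delta} already in; omega (Pursuer) has omega→delta.
A3: add {alpha} — alpha (Pursuer) has alpha→nova.
A4: add {rho} — rho (Evader): all of {alpha, delta} already in.
A5 = A4; e.g. gamma (Evader) can still go to echo. Fixed point.
Pursuer's winning region = {alpha, delta, lima, nova, omega, rho}.

alpha, delta, lima, nova, omega, rho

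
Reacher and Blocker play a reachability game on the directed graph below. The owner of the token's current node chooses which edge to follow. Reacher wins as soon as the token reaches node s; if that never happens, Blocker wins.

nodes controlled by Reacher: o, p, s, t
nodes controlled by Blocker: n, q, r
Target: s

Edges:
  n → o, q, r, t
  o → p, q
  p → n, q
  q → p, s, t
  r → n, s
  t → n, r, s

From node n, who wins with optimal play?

A0 = {s}
A1: add {t} — t (Reacher) has t→s.
A2 = A1; e.g. n (Blocker) can still go to o. Fixed point.
n never enters the attractor, so Blocker can avoid the target forever.

Blocker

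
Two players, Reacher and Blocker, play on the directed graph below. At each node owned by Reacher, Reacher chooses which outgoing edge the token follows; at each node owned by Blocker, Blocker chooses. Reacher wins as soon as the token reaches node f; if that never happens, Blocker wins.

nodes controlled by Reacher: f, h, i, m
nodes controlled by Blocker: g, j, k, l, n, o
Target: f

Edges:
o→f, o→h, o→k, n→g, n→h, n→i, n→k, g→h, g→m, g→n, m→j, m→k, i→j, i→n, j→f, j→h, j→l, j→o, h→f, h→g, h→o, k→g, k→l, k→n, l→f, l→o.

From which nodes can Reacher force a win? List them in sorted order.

A0 = {f}
A1: add {h} — h (Reacher) has h→f.
A2 = A1; e.g. g (Blocker) can still go to m. Fixed point.
Reacher's winning region = {f, h}.

f, h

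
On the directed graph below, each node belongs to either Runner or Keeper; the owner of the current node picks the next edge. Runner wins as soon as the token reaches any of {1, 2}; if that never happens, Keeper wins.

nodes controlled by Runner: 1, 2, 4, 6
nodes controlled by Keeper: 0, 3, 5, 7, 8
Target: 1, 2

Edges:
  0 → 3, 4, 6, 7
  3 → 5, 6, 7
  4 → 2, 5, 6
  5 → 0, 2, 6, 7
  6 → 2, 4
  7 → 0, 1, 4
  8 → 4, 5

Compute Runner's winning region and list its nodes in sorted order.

1, 2, 4, 6

A0 = {1, 2}
A1: add {4, 6} — 4 (Runner) has 4→2; 6 (Runner) has 6→2.
A2 = A1; e.g. 0 (Keeper) can still go to 3. Fixed point.
Runner's winning region = {1, 2, 4, 6}.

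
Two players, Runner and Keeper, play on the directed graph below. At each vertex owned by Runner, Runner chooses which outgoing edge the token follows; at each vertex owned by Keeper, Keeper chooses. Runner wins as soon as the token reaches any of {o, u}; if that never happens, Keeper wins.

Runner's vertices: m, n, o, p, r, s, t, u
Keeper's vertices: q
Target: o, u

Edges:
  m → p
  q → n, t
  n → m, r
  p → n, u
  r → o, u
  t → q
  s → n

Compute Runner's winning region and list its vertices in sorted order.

A0 = {o, u}
A1: add {p, r} — p (Runner) has p→u; r (Runner) has r→o.
A2: add {m, n} — m (Runner) has m→p; n (Runner) has n→r.
A3: add {s} — s (Runner) has s→n.
A4 = A3; e.g. q (Keeper) can still go to t. Fixed point.
Runner's winning region = {m, n, o, p, r, s, u}.

m, n, o, p, r, s, u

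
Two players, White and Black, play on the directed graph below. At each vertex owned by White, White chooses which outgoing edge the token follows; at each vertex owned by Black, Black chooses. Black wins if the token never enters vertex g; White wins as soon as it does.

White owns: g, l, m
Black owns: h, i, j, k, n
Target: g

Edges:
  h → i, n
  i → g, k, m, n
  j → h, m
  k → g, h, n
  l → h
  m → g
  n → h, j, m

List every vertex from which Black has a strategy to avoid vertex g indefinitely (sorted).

h, i, j, k, l, n

A0 = {g}
A1: add {m} — m (White) has m→g.
A2 = A1; e.g. h (Black) can still go to i. Fixed point.
White's attractor = {g, m}; Black avoids the target exactly from the complement.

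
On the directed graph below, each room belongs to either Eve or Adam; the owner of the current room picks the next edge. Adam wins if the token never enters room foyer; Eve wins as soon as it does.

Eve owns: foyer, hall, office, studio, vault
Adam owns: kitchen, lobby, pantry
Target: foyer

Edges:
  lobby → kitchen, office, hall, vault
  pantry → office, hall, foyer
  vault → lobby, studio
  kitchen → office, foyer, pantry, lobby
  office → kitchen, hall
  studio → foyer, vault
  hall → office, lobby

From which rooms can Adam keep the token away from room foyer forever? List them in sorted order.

hall, kitchen, lobby, office, pantry

A0 = {foyer}
A1: add {studio} — studio (Eve) has studio→foyer.
A2: add {vault} — vault (Eve) has vault→studio.
A3 = A2; e.g. kitchen (Adam) can still go to office. Fixed point.
Eve's attractor = {foyer, studio, vault}; Adam avoids the target exactly from the complement.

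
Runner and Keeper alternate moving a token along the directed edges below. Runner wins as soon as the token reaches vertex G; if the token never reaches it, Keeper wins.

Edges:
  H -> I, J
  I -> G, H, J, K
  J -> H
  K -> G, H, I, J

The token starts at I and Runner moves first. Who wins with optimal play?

Runner

Track states (vertex, player-to-move).
A0 = {(G,Runner), (G,Keeper)}
A1: add {(I,Runner), (K,Runner)}.
(I,Runner) ∈ A1 ⇒ Runner forces the target.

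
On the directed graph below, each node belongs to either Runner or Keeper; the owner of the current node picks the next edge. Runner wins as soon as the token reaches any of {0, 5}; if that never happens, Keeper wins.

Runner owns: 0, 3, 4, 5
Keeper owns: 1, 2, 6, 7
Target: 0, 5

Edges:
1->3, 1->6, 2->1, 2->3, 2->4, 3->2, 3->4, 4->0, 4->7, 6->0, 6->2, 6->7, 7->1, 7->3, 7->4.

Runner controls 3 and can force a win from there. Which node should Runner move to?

A0 = {0, 5}
A1: add {4} — 4 (Runner) has 4→0.
A2: add {3} — 3 (Runner) has 3→4.
A3 = A2; e.g. 1 (Keeper) can still go to 6. Fixed point.
From 3, successor 4 is in the attractor (rank 1); the other successor 2 is not.

4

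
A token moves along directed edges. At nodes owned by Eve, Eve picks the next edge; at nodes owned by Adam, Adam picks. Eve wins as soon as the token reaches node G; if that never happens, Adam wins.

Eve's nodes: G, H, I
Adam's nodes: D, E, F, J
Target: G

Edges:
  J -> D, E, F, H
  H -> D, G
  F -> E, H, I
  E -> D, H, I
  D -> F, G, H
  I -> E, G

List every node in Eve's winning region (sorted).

G, H, I

A0 = {G}
A1: add {H, I} — H (Eve) has H→G; I (Eve) has I→G.
A2 = A1; e.g. D (Adam) can still go to F. Fixed point.
Eve's winning region = {G, H, I}.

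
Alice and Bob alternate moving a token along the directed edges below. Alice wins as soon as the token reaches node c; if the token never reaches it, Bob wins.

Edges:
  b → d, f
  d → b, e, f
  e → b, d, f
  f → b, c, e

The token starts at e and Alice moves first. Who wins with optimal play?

Track states (vertex, player-to-move).
A0 = {(c,Alice), (c,Bob)}
A1: add {(f,Alice)}.
A2 = A1; e.g. (b,Alice) stays out. (e,Alice) never enters ⇒ Bob avoids the target.

Bob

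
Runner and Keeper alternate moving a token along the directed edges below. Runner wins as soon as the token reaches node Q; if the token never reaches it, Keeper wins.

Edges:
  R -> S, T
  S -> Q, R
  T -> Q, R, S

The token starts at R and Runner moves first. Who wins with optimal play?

Keeper

Track states (vertex, player-to-move).
A0 = {(Q,Runner), (Q,Keeper)}
A1: add {(S,Runner), (T,Runner)}.
A2: add {(R,Keeper)}.
A3 = A2; e.g. (R,Runner) stays out. (R,Runner) never enters ⇒ Keeper avoids the target.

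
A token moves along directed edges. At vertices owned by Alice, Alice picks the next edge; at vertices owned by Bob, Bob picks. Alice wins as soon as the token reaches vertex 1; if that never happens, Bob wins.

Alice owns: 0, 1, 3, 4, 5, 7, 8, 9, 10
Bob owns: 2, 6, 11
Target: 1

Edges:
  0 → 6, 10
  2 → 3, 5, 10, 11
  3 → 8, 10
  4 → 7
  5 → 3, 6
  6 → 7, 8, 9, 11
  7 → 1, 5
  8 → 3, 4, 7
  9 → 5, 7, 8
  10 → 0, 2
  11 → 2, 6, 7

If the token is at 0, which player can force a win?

A0 = {1}
A1: add {7} — 7 (Alice) has 7→1.
A2: add {4, 8, 9} — 4 (Alice) has 4→7; 8 (Alice) has 8→7; 9 (Alice) has 9→7.
A3: add {3} — 3 (Alice) has 3→8.
A4: add {5} — 5 (Alice) has 5→3.
A5 = A4; e.g. 0 (Alice) has no edge into A4. Fixed point.
0 never enters the attractor, so Bob can avoid the target forever.

Bob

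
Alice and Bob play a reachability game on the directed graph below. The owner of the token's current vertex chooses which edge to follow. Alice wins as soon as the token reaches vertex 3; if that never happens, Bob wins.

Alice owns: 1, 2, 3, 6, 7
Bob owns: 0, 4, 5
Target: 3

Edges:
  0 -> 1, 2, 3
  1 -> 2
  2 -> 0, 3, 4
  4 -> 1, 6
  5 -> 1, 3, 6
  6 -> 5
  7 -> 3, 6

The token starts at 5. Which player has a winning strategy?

Bob

A0 = {3}
A1: add {2, 7} — 2 (Alice) has 2→3; 7 (Alice) has 7→3.
A2: add {1} — 1 (Alice) has 1→2.
A3: add {0} — 0 (Bob): all of {1, 2, 3} already in.
A4 = A3; e.g. 4 (Bob) can still go to 6. Fixed point.
5 never enters the attractor, so Bob can avoid the target forever.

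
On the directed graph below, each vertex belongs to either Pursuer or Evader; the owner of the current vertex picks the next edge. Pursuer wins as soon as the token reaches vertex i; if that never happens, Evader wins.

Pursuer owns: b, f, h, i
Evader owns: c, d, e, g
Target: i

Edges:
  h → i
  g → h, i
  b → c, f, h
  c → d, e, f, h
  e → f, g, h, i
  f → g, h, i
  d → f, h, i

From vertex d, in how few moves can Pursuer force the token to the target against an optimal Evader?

2

A0 = {i}
A1: add {f, h} — f (Pursuer) has f→i; h (Pursuer) has h→i.
A2: add {b, d, g} — b (Pursuer) has b→f; d (Evader): all of {f, h, i} already in; g (Evader): all of {h, i} already in.
d enters the attractor at level 2, so Pursuer can force the target in 2 moves from there.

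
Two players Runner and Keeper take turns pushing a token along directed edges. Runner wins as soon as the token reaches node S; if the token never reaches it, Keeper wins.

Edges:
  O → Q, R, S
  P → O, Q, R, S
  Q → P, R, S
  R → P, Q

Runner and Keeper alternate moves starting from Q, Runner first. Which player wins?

Runner

Track states (vertex, player-to-move).
A0 = {(S,Runner), (S,Keeper)}
A1: add {(O,Runner), (P,Runner), (Q,Runner)}.
(Q,Runner) ∈ A1 ⇒ Runner forces the target.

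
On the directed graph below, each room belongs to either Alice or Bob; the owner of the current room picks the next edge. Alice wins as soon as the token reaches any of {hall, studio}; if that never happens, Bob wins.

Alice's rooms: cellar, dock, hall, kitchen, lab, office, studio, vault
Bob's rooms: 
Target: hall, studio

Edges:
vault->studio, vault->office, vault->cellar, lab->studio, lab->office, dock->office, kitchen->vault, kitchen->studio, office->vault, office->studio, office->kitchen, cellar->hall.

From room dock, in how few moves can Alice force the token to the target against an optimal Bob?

2

A0 = {hall, studio}
A1: add {cellar, kitchen, lab, office, vault} — vault (Alice) has vault→studio; lab (Alice) has lab→studio; kitchen (Alice) has kitchen→studio; office (Alice) has office→studio; cellar (Alice) has cellar→hall.
A2: add {dock} — dock (Alice) has dock→office.
A2 = all vertices. Fixed point.
dock enters the attractor at level 2, so Alice can force the target in 2 moves from there.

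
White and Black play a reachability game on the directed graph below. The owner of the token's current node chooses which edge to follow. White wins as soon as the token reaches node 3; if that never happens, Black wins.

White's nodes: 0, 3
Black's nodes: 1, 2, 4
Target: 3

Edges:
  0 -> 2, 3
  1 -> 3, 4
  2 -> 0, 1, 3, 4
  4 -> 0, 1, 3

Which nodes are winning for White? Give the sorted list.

A0 = {3}
A1: add {0} — 0 (White) has 0→3.
A2 = A1; e.g. 1 (Black) can still go to 4. Fixed point.
White's winning region = {0, 3}.

0, 3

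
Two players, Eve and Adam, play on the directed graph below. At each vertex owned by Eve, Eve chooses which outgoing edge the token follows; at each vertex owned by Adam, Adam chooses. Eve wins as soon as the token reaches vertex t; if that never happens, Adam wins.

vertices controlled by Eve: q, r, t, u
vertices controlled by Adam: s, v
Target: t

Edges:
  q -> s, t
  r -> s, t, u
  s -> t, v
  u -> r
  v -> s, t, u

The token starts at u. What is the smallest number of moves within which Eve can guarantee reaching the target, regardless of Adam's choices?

A0 = {t}
A1: add {q, r} — q (Eve) has q→t; r (Eve) has r→t.
A2: add {u} — u (Eve) has u→r.
A3 = A2; e.g. s (Adam) can still go to v. Fixed point.
u enters the attractor at level 2, so Eve can force the target in 2 moves from there.

2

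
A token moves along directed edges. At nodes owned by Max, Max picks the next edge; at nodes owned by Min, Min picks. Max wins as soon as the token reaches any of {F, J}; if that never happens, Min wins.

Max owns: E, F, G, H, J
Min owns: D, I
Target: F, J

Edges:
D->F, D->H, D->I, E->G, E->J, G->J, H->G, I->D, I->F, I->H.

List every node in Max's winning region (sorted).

A0 = {F, J}
A1: add {E, G} — E (Max) has E→J; G (Max) has G→J.
A2: add {H} — H (Max) has H→G.
A3 = A2; e.g. D (Min) can still go to I. Fixed point.
Max's winning region = {E, F, G, H, J}.

E, F, G, H, J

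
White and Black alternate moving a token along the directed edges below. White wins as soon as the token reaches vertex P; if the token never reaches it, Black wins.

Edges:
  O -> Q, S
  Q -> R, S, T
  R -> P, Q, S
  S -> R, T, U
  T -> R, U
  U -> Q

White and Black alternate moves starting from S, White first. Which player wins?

Track states (vertex, player-to-move).
A0 = {(P,White), (P,Black)}
A1: add {(R,White)}.
A2 = A1; e.g. (O,White) stays out. (S,White) never enters ⇒ Black avoids the target.

Black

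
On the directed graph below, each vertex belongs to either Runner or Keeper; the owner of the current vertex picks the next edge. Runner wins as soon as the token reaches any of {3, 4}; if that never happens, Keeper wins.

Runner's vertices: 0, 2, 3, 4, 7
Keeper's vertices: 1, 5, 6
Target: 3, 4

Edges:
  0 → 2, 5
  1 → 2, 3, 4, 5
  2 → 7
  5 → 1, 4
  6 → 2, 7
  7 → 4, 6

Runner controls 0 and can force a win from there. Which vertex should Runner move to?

2

A0 = {3, 4}
A1: add {7} — 7 (Runner) has 7→4.
A2: add {2} — 2 (Runner) has 2→7.
A3: add {0, 6} — 0 (Runner) has 0→2; 6 (Keeper): all of {2, 7} already in.
A4 = A3; e.g. 1 (Keeper) can still go to 5. Fixed point.
From 0, successor 2 is in the attractor (rank 2); the other successor 5 is not.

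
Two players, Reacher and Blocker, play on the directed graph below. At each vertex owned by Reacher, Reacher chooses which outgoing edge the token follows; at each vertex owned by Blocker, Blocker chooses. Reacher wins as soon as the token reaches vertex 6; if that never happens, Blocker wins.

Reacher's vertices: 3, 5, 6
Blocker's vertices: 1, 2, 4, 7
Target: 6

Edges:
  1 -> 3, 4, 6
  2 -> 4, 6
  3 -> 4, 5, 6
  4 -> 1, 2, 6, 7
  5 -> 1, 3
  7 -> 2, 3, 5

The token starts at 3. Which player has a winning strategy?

Reacher

A0 = {6}
A1: add {3} — 3 (Reacher) has 3→6.
3 ∈ A1, so Reacher can force the target.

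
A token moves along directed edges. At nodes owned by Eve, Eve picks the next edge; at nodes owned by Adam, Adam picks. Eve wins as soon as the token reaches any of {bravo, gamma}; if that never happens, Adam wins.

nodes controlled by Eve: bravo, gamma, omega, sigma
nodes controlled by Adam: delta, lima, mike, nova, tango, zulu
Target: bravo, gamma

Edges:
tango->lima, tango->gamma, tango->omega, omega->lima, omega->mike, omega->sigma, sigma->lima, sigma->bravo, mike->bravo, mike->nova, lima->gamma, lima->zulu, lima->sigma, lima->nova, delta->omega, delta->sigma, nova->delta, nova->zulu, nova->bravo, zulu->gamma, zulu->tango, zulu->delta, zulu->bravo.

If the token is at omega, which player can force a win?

A0 = {bravo, gamma}
A1: add {sigma} — sigma (Eve) has sigma→bravo.
A2: add {omega} — omega (Eve) has omega→sigma.
omega ∈ A2, so Eve can force the target.

Eve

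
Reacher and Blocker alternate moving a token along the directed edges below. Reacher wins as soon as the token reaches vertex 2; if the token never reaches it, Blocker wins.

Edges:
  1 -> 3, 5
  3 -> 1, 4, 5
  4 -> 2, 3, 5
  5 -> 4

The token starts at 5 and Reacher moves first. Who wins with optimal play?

Blocker

Track states (vertex, player-to-move).
A0 = {(2,Reacher), (2,Blocker)}
A1: add {(4,Reacher)}.
A2: add {(5,Blocker)}.
A3: add {(1,Reacher), (3,Reacher)}.
A4 = A3; e.g. (1,Blocker) stays out. (5,Reacher) never enters ⇒ Blocker avoids the target.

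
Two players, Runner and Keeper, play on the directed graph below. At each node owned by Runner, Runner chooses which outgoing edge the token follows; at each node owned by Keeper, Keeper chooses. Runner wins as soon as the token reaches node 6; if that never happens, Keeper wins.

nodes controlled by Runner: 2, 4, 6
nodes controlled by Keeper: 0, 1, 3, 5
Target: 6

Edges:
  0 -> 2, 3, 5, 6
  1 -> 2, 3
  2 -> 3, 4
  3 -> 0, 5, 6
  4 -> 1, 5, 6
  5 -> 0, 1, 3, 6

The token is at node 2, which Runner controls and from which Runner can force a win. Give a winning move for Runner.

A0 = {6}
A1: add {4} — 4 (Runner) has 4→6.
A2: add {2} — 2 (Runner) has 2→4.
A3 = A2; e.g. 0 (Keeper) can still go to 3. Fixed point.
From 2, successor 4 is in the attractor (rank 1); the other successor 3 is not.

4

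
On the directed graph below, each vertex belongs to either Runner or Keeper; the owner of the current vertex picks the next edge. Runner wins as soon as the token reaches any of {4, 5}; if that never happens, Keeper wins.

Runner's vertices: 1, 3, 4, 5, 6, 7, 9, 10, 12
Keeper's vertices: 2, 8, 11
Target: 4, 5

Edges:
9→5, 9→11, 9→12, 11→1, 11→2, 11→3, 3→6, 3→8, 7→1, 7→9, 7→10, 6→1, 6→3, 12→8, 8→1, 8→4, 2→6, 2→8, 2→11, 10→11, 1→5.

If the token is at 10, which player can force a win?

Keeper

A0 = {4, 5}
A1: add {1, 9} — 1 (Runner) has 1→5; 9 (Runner) has 9→5.
A2: add {6, 7, 8} — 6 (Runner) has 6→1; 7 (Runner) has 7→1; 8 (Keeper): all of {1, 4} already in.
A3: add {3, 12} — 3 (Runner) has 3→6; 12 (Runner) has 12→8.
A4 = A3; e.g. 2 (Keeper) can still go to 11. Fixed point.
10 never enters the attractor, so Keeper can avoid the target forever.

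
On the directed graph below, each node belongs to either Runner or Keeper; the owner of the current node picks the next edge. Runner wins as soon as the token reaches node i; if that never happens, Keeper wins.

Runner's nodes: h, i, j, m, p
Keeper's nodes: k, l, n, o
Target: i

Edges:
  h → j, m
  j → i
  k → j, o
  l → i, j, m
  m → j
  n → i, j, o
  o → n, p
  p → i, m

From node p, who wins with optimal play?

Runner

A0 = {i}
A1: add {j, p} — j (Runner) has j→i; p (Runner) has p→i.
p ∈ A1, so Runner can force the target.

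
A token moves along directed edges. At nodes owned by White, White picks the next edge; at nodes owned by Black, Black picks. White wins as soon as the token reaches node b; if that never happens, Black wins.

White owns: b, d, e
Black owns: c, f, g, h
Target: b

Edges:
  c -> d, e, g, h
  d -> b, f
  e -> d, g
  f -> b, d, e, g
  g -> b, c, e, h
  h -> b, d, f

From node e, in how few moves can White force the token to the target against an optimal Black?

A0 = {b}
A1: add {d} — d (White) has d→b.
A2: add {e} — e (White) has e→d.
A3 = A2; e.g. c (Black) can still go to g. Fixed point.
e enters the attractor at level 2, so White can force the target in 2 moves from there.

2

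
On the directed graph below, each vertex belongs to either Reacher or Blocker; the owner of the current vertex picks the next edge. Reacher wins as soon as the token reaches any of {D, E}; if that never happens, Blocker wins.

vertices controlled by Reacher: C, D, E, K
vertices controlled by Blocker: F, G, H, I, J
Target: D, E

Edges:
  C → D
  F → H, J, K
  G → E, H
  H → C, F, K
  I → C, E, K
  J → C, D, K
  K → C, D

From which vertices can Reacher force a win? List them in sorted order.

C, D, E, I, J, K

A0 = {D, E}
A1: add {C, K} — C (Reacher) has C→D; K (Reacher) has K→D.
A2: add {I, J} — I (Blocker): all of {C, E, K} already in; J (Blocker): all of {C, D, K} already in.
A3 = A2; e.g. F (Blocker) can still go to H. Fixed point.
Reacher's winning region = {C, D, E, I, J, K}.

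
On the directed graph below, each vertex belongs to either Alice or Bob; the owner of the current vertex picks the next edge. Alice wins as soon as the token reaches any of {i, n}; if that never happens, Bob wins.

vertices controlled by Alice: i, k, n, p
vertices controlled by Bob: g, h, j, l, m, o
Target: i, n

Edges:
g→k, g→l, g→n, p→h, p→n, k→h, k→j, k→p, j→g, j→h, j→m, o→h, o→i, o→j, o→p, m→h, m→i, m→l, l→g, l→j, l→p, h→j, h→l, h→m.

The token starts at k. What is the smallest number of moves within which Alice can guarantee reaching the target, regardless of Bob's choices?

A0 = {i, n}
A1: add {p} — p (Alice) has p→n.
A2: add {k} — k (Alice) has k→p.
A3 = A2; e.g. g (Bob) can still go to l. Fixed point.
k enters the attractor at level 2, so Alice can force the target in 2 moves from there.

2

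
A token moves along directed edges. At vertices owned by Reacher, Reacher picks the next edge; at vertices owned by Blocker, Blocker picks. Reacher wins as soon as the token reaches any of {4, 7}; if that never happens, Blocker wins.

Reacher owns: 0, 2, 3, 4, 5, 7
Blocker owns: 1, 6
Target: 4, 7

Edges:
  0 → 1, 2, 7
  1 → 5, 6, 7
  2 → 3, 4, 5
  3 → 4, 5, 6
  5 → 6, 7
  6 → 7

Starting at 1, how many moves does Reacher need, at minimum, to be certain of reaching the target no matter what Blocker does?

2

A0 = {4, 7}
A1: add {0, 2, 3, 5, 6} — 0 (Reacher) has 0→7; 2 (Reacher) has 2→4; 3 (Reacher) has 3→4; 5 (Reacher) has 5→7; 6 (Blocker): all of {7} already in.
A2: add {1} — 1 (Blocker): all of {5, 6, 7} already in.
A2 = all vertices. Fixed point.
1 enters the attractor at level 2, so Reacher can force the target in 2 moves from there.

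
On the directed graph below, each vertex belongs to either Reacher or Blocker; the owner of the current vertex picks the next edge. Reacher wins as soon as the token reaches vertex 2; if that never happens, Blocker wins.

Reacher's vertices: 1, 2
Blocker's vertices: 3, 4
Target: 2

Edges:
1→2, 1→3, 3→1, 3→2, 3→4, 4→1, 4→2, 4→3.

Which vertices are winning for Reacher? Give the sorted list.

1, 2

A0 = {2}
A1: add {1} — 1 (Reacher) has 1→2.
A2 = A1; e.g. 3 (Blocker) can still go to 4. Fixed point.
Reacher's winning region = {1, 2}.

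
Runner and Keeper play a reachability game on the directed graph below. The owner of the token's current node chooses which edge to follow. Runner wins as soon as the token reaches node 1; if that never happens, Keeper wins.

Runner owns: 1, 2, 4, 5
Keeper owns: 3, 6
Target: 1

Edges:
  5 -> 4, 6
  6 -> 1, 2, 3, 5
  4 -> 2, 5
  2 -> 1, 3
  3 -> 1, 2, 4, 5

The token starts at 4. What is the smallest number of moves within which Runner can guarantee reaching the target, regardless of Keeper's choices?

A0 = {1}
A1: add {2} — 2 (Runner) has 2→1.
A2: add {4} — 4 (Runner) has 4→2.
4 enters the attractor at level 2, so Runner can force the target in 2 moves from there.

2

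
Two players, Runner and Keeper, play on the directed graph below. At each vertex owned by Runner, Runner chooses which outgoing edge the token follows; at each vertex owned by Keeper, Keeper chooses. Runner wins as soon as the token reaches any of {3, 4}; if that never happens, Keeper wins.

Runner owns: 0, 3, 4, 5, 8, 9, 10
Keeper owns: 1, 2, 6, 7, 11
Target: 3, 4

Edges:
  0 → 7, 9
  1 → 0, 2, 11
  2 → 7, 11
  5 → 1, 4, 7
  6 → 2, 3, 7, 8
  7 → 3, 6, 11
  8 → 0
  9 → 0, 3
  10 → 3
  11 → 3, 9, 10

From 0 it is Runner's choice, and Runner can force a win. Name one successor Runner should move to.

9

A0 = {3, 4}
A1: add {5, 9, 10} — 5 (Runner) has 5→4; 9 (Runner) has 9→3; 10 (Runner) has 10→3.
A2: add {0, 11} — 0 (Runner) has 0→9; 11 (Keeper): all of {3, 9, 10} already in.
A3: add {8} — 8 (Runner) has 8→0.
A4 = A3; e.g. 1 (Keeper) can still go to 2. Fixed point.
From 0, successor 9 is in the attractor (rank 1); the other successor 7 is not.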